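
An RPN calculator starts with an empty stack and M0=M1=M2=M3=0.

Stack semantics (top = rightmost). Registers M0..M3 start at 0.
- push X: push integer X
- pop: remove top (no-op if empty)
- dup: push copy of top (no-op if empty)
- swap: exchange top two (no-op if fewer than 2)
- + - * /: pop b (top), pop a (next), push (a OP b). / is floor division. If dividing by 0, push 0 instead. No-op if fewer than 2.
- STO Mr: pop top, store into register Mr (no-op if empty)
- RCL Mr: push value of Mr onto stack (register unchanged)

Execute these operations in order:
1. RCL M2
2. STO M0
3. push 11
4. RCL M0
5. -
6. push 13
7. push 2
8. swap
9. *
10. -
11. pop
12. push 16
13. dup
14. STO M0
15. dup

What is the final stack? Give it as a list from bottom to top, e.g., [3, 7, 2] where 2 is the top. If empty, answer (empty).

After op 1 (RCL M2): stack=[0] mem=[0,0,0,0]
After op 2 (STO M0): stack=[empty] mem=[0,0,0,0]
After op 3 (push 11): stack=[11] mem=[0,0,0,0]
After op 4 (RCL M0): stack=[11,0] mem=[0,0,0,0]
After op 5 (-): stack=[11] mem=[0,0,0,0]
After op 6 (push 13): stack=[11,13] mem=[0,0,0,0]
After op 7 (push 2): stack=[11,13,2] mem=[0,0,0,0]
After op 8 (swap): stack=[11,2,13] mem=[0,0,0,0]
After op 9 (*): stack=[11,26] mem=[0,0,0,0]
After op 10 (-): stack=[-15] mem=[0,0,0,0]
After op 11 (pop): stack=[empty] mem=[0,0,0,0]
After op 12 (push 16): stack=[16] mem=[0,0,0,0]
After op 13 (dup): stack=[16,16] mem=[0,0,0,0]
After op 14 (STO M0): stack=[16] mem=[16,0,0,0]
After op 15 (dup): stack=[16,16] mem=[16,0,0,0]

Answer: [16, 16]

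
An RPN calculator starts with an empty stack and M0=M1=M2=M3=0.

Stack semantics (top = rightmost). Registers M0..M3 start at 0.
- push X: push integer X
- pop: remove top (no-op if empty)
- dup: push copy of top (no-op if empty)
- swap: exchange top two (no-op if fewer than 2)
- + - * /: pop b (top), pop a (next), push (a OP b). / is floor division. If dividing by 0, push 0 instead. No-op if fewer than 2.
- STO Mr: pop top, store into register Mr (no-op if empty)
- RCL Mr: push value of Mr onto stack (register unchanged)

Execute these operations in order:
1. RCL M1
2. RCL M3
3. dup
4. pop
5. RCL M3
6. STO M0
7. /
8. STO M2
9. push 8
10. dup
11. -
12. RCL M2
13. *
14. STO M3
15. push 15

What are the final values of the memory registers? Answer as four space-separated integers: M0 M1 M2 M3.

Answer: 0 0 0 0

Derivation:
After op 1 (RCL M1): stack=[0] mem=[0,0,0,0]
After op 2 (RCL M3): stack=[0,0] mem=[0,0,0,0]
After op 3 (dup): stack=[0,0,0] mem=[0,0,0,0]
After op 4 (pop): stack=[0,0] mem=[0,0,0,0]
After op 5 (RCL M3): stack=[0,0,0] mem=[0,0,0,0]
After op 6 (STO M0): stack=[0,0] mem=[0,0,0,0]
After op 7 (/): stack=[0] mem=[0,0,0,0]
After op 8 (STO M2): stack=[empty] mem=[0,0,0,0]
After op 9 (push 8): stack=[8] mem=[0,0,0,0]
After op 10 (dup): stack=[8,8] mem=[0,0,0,0]
After op 11 (-): stack=[0] mem=[0,0,0,0]
After op 12 (RCL M2): stack=[0,0] mem=[0,0,0,0]
After op 13 (*): stack=[0] mem=[0,0,0,0]
After op 14 (STO M3): stack=[empty] mem=[0,0,0,0]
After op 15 (push 15): stack=[15] mem=[0,0,0,0]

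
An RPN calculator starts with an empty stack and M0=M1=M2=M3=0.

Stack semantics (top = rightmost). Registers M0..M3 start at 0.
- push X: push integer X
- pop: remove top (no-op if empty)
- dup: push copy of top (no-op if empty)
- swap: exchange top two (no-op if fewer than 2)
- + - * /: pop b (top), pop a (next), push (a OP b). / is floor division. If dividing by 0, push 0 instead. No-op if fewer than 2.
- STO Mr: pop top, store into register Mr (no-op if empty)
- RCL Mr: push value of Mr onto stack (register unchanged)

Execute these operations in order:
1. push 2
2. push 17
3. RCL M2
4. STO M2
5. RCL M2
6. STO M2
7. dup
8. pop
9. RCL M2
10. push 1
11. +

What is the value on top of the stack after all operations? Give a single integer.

After op 1 (push 2): stack=[2] mem=[0,0,0,0]
After op 2 (push 17): stack=[2,17] mem=[0,0,0,0]
After op 3 (RCL M2): stack=[2,17,0] mem=[0,0,0,0]
After op 4 (STO M2): stack=[2,17] mem=[0,0,0,0]
After op 5 (RCL M2): stack=[2,17,0] mem=[0,0,0,0]
After op 6 (STO M2): stack=[2,17] mem=[0,0,0,0]
After op 7 (dup): stack=[2,17,17] mem=[0,0,0,0]
After op 8 (pop): stack=[2,17] mem=[0,0,0,0]
After op 9 (RCL M2): stack=[2,17,0] mem=[0,0,0,0]
After op 10 (push 1): stack=[2,17,0,1] mem=[0,0,0,0]
After op 11 (+): stack=[2,17,1] mem=[0,0,0,0]

Answer: 1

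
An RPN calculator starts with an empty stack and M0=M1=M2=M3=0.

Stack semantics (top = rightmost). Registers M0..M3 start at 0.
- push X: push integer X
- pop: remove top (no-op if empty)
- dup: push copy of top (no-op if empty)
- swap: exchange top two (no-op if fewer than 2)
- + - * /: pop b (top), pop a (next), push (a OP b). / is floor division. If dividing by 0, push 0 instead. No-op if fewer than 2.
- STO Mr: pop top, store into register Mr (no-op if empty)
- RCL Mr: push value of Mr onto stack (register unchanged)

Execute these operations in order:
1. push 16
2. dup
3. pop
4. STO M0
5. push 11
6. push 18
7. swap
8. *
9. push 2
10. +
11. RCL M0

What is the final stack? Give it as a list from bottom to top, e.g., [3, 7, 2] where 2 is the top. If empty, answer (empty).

Answer: [200, 16]

Derivation:
After op 1 (push 16): stack=[16] mem=[0,0,0,0]
After op 2 (dup): stack=[16,16] mem=[0,0,0,0]
After op 3 (pop): stack=[16] mem=[0,0,0,0]
After op 4 (STO M0): stack=[empty] mem=[16,0,0,0]
After op 5 (push 11): stack=[11] mem=[16,0,0,0]
After op 6 (push 18): stack=[11,18] mem=[16,0,0,0]
After op 7 (swap): stack=[18,11] mem=[16,0,0,0]
After op 8 (*): stack=[198] mem=[16,0,0,0]
After op 9 (push 2): stack=[198,2] mem=[16,0,0,0]
After op 10 (+): stack=[200] mem=[16,0,0,0]
After op 11 (RCL M0): stack=[200,16] mem=[16,0,0,0]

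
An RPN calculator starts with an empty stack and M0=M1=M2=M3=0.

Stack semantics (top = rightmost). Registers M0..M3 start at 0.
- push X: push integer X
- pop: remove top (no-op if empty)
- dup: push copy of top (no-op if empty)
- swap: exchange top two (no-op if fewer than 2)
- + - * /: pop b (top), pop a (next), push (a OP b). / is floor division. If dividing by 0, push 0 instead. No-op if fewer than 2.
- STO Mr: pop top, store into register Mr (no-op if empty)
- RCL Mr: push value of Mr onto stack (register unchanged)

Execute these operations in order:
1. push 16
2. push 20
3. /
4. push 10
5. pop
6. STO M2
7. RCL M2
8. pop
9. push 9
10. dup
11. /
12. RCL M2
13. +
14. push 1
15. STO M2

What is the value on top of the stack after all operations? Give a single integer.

After op 1 (push 16): stack=[16] mem=[0,0,0,0]
After op 2 (push 20): stack=[16,20] mem=[0,0,0,0]
After op 3 (/): stack=[0] mem=[0,0,0,0]
After op 4 (push 10): stack=[0,10] mem=[0,0,0,0]
After op 5 (pop): stack=[0] mem=[0,0,0,0]
After op 6 (STO M2): stack=[empty] mem=[0,0,0,0]
After op 7 (RCL M2): stack=[0] mem=[0,0,0,0]
After op 8 (pop): stack=[empty] mem=[0,0,0,0]
After op 9 (push 9): stack=[9] mem=[0,0,0,0]
After op 10 (dup): stack=[9,9] mem=[0,0,0,0]
After op 11 (/): stack=[1] mem=[0,0,0,0]
After op 12 (RCL M2): stack=[1,0] mem=[0,0,0,0]
After op 13 (+): stack=[1] mem=[0,0,0,0]
After op 14 (push 1): stack=[1,1] mem=[0,0,0,0]
After op 15 (STO M2): stack=[1] mem=[0,0,1,0]

Answer: 1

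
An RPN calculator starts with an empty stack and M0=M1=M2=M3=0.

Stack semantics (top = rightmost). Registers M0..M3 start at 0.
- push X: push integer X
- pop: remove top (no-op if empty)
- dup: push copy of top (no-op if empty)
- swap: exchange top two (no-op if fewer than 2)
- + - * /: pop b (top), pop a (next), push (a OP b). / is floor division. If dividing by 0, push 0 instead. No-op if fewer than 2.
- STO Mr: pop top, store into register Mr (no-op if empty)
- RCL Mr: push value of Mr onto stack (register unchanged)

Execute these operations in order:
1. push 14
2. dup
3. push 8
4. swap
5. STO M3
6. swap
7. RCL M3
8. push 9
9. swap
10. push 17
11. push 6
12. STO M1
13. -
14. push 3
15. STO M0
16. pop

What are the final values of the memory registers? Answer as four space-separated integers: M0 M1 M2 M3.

Answer: 3 6 0 14

Derivation:
After op 1 (push 14): stack=[14] mem=[0,0,0,0]
After op 2 (dup): stack=[14,14] mem=[0,0,0,0]
After op 3 (push 8): stack=[14,14,8] mem=[0,0,0,0]
After op 4 (swap): stack=[14,8,14] mem=[0,0,0,0]
After op 5 (STO M3): stack=[14,8] mem=[0,0,0,14]
After op 6 (swap): stack=[8,14] mem=[0,0,0,14]
After op 7 (RCL M3): stack=[8,14,14] mem=[0,0,0,14]
After op 8 (push 9): stack=[8,14,14,9] mem=[0,0,0,14]
After op 9 (swap): stack=[8,14,9,14] mem=[0,0,0,14]
After op 10 (push 17): stack=[8,14,9,14,17] mem=[0,0,0,14]
After op 11 (push 6): stack=[8,14,9,14,17,6] mem=[0,0,0,14]
After op 12 (STO M1): stack=[8,14,9,14,17] mem=[0,6,0,14]
After op 13 (-): stack=[8,14,9,-3] mem=[0,6,0,14]
After op 14 (push 3): stack=[8,14,9,-3,3] mem=[0,6,0,14]
After op 15 (STO M0): stack=[8,14,9,-3] mem=[3,6,0,14]
After op 16 (pop): stack=[8,14,9] mem=[3,6,0,14]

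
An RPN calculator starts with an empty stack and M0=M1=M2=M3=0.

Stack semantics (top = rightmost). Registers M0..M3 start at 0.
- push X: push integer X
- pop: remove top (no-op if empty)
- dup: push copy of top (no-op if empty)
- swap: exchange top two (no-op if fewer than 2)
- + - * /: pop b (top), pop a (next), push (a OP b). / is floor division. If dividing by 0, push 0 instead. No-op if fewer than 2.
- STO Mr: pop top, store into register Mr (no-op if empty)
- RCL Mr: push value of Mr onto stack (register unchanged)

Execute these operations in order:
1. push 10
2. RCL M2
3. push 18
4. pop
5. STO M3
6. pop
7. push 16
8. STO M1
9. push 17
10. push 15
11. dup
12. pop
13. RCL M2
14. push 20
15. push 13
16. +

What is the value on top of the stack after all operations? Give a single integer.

Answer: 33

Derivation:
After op 1 (push 10): stack=[10] mem=[0,0,0,0]
After op 2 (RCL M2): stack=[10,0] mem=[0,0,0,0]
After op 3 (push 18): stack=[10,0,18] mem=[0,0,0,0]
After op 4 (pop): stack=[10,0] mem=[0,0,0,0]
After op 5 (STO M3): stack=[10] mem=[0,0,0,0]
After op 6 (pop): stack=[empty] mem=[0,0,0,0]
After op 7 (push 16): stack=[16] mem=[0,0,0,0]
After op 8 (STO M1): stack=[empty] mem=[0,16,0,0]
After op 9 (push 17): stack=[17] mem=[0,16,0,0]
After op 10 (push 15): stack=[17,15] mem=[0,16,0,0]
After op 11 (dup): stack=[17,15,15] mem=[0,16,0,0]
After op 12 (pop): stack=[17,15] mem=[0,16,0,0]
After op 13 (RCL M2): stack=[17,15,0] mem=[0,16,0,0]
After op 14 (push 20): stack=[17,15,0,20] mem=[0,16,0,0]
After op 15 (push 13): stack=[17,15,0,20,13] mem=[0,16,0,0]
After op 16 (+): stack=[17,15,0,33] mem=[0,16,0,0]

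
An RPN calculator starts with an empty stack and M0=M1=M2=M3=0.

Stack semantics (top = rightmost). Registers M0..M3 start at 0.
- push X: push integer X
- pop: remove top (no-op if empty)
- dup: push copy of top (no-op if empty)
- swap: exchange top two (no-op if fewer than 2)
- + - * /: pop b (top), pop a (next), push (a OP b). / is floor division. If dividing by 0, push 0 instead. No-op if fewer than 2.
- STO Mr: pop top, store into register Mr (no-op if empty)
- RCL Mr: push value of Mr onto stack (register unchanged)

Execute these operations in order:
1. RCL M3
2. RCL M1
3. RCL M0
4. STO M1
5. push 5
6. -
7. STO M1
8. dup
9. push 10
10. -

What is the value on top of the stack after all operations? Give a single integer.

After op 1 (RCL M3): stack=[0] mem=[0,0,0,0]
After op 2 (RCL M1): stack=[0,0] mem=[0,0,0,0]
After op 3 (RCL M0): stack=[0,0,0] mem=[0,0,0,0]
After op 4 (STO M1): stack=[0,0] mem=[0,0,0,0]
After op 5 (push 5): stack=[0,0,5] mem=[0,0,0,0]
After op 6 (-): stack=[0,-5] mem=[0,0,0,0]
After op 7 (STO M1): stack=[0] mem=[0,-5,0,0]
After op 8 (dup): stack=[0,0] mem=[0,-5,0,0]
After op 9 (push 10): stack=[0,0,10] mem=[0,-5,0,0]
After op 10 (-): stack=[0,-10] mem=[0,-5,0,0]

Answer: -10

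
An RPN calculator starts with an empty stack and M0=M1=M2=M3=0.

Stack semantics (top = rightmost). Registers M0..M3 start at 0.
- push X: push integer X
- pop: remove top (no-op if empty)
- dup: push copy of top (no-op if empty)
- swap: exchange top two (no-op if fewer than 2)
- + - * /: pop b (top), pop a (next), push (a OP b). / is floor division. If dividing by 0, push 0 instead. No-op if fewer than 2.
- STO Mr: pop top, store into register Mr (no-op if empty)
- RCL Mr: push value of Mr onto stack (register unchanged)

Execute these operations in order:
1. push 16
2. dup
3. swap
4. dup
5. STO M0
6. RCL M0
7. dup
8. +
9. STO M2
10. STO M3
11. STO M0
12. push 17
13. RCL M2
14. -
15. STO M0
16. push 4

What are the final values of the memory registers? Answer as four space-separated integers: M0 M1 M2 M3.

Answer: -15 0 32 16

Derivation:
After op 1 (push 16): stack=[16] mem=[0,0,0,0]
After op 2 (dup): stack=[16,16] mem=[0,0,0,0]
After op 3 (swap): stack=[16,16] mem=[0,0,0,0]
After op 4 (dup): stack=[16,16,16] mem=[0,0,0,0]
After op 5 (STO M0): stack=[16,16] mem=[16,0,0,0]
After op 6 (RCL M0): stack=[16,16,16] mem=[16,0,0,0]
After op 7 (dup): stack=[16,16,16,16] mem=[16,0,0,0]
After op 8 (+): stack=[16,16,32] mem=[16,0,0,0]
After op 9 (STO M2): stack=[16,16] mem=[16,0,32,0]
After op 10 (STO M3): stack=[16] mem=[16,0,32,16]
After op 11 (STO M0): stack=[empty] mem=[16,0,32,16]
After op 12 (push 17): stack=[17] mem=[16,0,32,16]
After op 13 (RCL M2): stack=[17,32] mem=[16,0,32,16]
After op 14 (-): stack=[-15] mem=[16,0,32,16]
After op 15 (STO M0): stack=[empty] mem=[-15,0,32,16]
After op 16 (push 4): stack=[4] mem=[-15,0,32,16]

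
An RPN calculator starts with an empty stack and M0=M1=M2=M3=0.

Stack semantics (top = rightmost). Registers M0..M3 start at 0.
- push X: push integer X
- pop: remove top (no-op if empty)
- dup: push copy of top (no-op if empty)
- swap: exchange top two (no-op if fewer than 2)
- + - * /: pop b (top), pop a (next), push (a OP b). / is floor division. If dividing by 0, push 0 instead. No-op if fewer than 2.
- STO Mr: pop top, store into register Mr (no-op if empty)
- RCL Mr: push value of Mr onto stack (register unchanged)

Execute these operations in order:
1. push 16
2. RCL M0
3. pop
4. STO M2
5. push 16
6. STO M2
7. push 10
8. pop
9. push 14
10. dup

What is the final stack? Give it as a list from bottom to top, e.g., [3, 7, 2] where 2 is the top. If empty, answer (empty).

After op 1 (push 16): stack=[16] mem=[0,0,0,0]
After op 2 (RCL M0): stack=[16,0] mem=[0,0,0,0]
After op 3 (pop): stack=[16] mem=[0,0,0,0]
After op 4 (STO M2): stack=[empty] mem=[0,0,16,0]
After op 5 (push 16): stack=[16] mem=[0,0,16,0]
After op 6 (STO M2): stack=[empty] mem=[0,0,16,0]
After op 7 (push 10): stack=[10] mem=[0,0,16,0]
After op 8 (pop): stack=[empty] mem=[0,0,16,0]
After op 9 (push 14): stack=[14] mem=[0,0,16,0]
After op 10 (dup): stack=[14,14] mem=[0,0,16,0]

Answer: [14, 14]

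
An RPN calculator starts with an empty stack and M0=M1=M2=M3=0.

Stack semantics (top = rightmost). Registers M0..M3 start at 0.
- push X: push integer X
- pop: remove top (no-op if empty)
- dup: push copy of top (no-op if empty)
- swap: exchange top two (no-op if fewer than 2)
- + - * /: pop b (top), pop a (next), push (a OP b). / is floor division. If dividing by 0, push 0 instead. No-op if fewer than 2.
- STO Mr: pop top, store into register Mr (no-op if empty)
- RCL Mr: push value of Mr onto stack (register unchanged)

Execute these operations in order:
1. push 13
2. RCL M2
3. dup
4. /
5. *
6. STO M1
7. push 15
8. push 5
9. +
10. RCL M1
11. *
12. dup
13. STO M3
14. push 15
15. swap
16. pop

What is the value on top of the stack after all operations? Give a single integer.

Answer: 15

Derivation:
After op 1 (push 13): stack=[13] mem=[0,0,0,0]
After op 2 (RCL M2): stack=[13,0] mem=[0,0,0,0]
After op 3 (dup): stack=[13,0,0] mem=[0,0,0,0]
After op 4 (/): stack=[13,0] mem=[0,0,0,0]
After op 5 (*): stack=[0] mem=[0,0,0,0]
After op 6 (STO M1): stack=[empty] mem=[0,0,0,0]
After op 7 (push 15): stack=[15] mem=[0,0,0,0]
After op 8 (push 5): stack=[15,5] mem=[0,0,0,0]
After op 9 (+): stack=[20] mem=[0,0,0,0]
After op 10 (RCL M1): stack=[20,0] mem=[0,0,0,0]
After op 11 (*): stack=[0] mem=[0,0,0,0]
After op 12 (dup): stack=[0,0] mem=[0,0,0,0]
After op 13 (STO M3): stack=[0] mem=[0,0,0,0]
After op 14 (push 15): stack=[0,15] mem=[0,0,0,0]
After op 15 (swap): stack=[15,0] mem=[0,0,0,0]
After op 16 (pop): stack=[15] mem=[0,0,0,0]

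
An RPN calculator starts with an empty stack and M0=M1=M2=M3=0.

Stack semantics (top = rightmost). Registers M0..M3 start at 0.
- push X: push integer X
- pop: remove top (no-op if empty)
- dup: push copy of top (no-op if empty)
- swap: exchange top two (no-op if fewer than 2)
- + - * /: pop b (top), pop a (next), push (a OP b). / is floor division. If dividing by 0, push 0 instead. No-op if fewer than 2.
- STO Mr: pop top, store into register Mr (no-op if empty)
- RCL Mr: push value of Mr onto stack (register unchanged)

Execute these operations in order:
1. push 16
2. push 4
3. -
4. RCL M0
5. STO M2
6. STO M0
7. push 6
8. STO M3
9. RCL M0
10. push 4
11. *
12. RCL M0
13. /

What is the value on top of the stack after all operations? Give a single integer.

After op 1 (push 16): stack=[16] mem=[0,0,0,0]
After op 2 (push 4): stack=[16,4] mem=[0,0,0,0]
After op 3 (-): stack=[12] mem=[0,0,0,0]
After op 4 (RCL M0): stack=[12,0] mem=[0,0,0,0]
After op 5 (STO M2): stack=[12] mem=[0,0,0,0]
After op 6 (STO M0): stack=[empty] mem=[12,0,0,0]
After op 7 (push 6): stack=[6] mem=[12,0,0,0]
After op 8 (STO M3): stack=[empty] mem=[12,0,0,6]
After op 9 (RCL M0): stack=[12] mem=[12,0,0,6]
After op 10 (push 4): stack=[12,4] mem=[12,0,0,6]
After op 11 (*): stack=[48] mem=[12,0,0,6]
After op 12 (RCL M0): stack=[48,12] mem=[12,0,0,6]
After op 13 (/): stack=[4] mem=[12,0,0,6]

Answer: 4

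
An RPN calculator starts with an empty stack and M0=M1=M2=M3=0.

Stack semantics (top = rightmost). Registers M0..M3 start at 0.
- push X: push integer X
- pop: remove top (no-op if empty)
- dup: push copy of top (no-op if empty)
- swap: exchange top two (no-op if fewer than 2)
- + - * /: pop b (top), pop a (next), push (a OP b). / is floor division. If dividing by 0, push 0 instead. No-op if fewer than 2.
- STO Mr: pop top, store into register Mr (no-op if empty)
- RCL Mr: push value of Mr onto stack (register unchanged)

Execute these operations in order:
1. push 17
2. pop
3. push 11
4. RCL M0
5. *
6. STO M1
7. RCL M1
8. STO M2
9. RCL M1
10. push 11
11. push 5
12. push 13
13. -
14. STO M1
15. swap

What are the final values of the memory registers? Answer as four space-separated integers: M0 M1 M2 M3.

Answer: 0 -8 0 0

Derivation:
After op 1 (push 17): stack=[17] mem=[0,0,0,0]
After op 2 (pop): stack=[empty] mem=[0,0,0,0]
After op 3 (push 11): stack=[11] mem=[0,0,0,0]
After op 4 (RCL M0): stack=[11,0] mem=[0,0,0,0]
After op 5 (*): stack=[0] mem=[0,0,0,0]
After op 6 (STO M1): stack=[empty] mem=[0,0,0,0]
After op 7 (RCL M1): stack=[0] mem=[0,0,0,0]
After op 8 (STO M2): stack=[empty] mem=[0,0,0,0]
After op 9 (RCL M1): stack=[0] mem=[0,0,0,0]
After op 10 (push 11): stack=[0,11] mem=[0,0,0,0]
After op 11 (push 5): stack=[0,11,5] mem=[0,0,0,0]
After op 12 (push 13): stack=[0,11,5,13] mem=[0,0,0,0]
After op 13 (-): stack=[0,11,-8] mem=[0,0,0,0]
After op 14 (STO M1): stack=[0,11] mem=[0,-8,0,0]
After op 15 (swap): stack=[11,0] mem=[0,-8,0,0]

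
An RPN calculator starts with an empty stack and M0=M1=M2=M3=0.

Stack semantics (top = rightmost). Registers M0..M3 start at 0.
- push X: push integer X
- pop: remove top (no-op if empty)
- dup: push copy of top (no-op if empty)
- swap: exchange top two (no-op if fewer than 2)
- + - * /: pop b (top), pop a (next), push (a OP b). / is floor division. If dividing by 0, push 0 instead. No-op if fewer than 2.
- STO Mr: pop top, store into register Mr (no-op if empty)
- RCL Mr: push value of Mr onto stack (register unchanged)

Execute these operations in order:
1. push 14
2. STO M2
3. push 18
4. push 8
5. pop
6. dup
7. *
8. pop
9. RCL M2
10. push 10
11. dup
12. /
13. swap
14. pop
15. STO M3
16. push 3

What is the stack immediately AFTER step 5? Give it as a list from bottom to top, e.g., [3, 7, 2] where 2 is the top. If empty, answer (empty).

After op 1 (push 14): stack=[14] mem=[0,0,0,0]
After op 2 (STO M2): stack=[empty] mem=[0,0,14,0]
After op 3 (push 18): stack=[18] mem=[0,0,14,0]
After op 4 (push 8): stack=[18,8] mem=[0,0,14,0]
After op 5 (pop): stack=[18] mem=[0,0,14,0]

[18]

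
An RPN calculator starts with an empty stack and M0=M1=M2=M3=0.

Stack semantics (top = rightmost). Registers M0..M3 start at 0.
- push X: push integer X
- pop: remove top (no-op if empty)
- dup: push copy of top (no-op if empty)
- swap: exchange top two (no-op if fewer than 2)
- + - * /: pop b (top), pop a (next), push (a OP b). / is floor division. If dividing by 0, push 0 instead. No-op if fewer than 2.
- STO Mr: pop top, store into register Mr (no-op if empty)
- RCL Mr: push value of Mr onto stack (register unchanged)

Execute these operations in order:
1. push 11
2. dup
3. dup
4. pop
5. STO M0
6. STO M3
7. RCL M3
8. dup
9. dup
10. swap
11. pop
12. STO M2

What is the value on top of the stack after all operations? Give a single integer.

Answer: 11

Derivation:
After op 1 (push 11): stack=[11] mem=[0,0,0,0]
After op 2 (dup): stack=[11,11] mem=[0,0,0,0]
After op 3 (dup): stack=[11,11,11] mem=[0,0,0,0]
After op 4 (pop): stack=[11,11] mem=[0,0,0,0]
After op 5 (STO M0): stack=[11] mem=[11,0,0,0]
After op 6 (STO M3): stack=[empty] mem=[11,0,0,11]
After op 7 (RCL M3): stack=[11] mem=[11,0,0,11]
After op 8 (dup): stack=[11,11] mem=[11,0,0,11]
After op 9 (dup): stack=[11,11,11] mem=[11,0,0,11]
After op 10 (swap): stack=[11,11,11] mem=[11,0,0,11]
After op 11 (pop): stack=[11,11] mem=[11,0,0,11]
After op 12 (STO M2): stack=[11] mem=[11,0,11,11]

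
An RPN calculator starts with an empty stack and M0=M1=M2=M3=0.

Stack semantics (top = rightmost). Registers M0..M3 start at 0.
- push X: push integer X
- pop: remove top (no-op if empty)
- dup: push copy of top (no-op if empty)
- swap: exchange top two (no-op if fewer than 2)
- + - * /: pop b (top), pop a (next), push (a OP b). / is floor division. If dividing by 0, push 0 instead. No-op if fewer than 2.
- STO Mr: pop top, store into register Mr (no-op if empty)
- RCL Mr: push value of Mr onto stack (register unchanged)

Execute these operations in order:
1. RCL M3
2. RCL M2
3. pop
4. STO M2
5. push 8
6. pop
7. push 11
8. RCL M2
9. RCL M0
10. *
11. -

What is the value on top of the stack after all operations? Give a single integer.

Answer: 11

Derivation:
After op 1 (RCL M3): stack=[0] mem=[0,0,0,0]
After op 2 (RCL M2): stack=[0,0] mem=[0,0,0,0]
After op 3 (pop): stack=[0] mem=[0,0,0,0]
After op 4 (STO M2): stack=[empty] mem=[0,0,0,0]
After op 5 (push 8): stack=[8] mem=[0,0,0,0]
After op 6 (pop): stack=[empty] mem=[0,0,0,0]
After op 7 (push 11): stack=[11] mem=[0,0,0,0]
After op 8 (RCL M2): stack=[11,0] mem=[0,0,0,0]
After op 9 (RCL M0): stack=[11,0,0] mem=[0,0,0,0]
After op 10 (*): stack=[11,0] mem=[0,0,0,0]
After op 11 (-): stack=[11] mem=[0,0,0,0]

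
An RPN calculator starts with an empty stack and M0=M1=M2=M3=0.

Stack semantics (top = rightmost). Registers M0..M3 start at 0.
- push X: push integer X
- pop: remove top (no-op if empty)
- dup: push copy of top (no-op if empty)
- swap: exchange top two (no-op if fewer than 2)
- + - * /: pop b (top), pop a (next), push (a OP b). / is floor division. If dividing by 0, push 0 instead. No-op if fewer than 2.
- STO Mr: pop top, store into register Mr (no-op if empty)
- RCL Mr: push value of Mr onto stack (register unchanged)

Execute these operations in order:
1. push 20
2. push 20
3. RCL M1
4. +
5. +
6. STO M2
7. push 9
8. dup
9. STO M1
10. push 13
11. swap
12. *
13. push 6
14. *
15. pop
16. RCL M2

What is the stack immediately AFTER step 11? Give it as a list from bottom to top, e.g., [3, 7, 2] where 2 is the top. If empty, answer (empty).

After op 1 (push 20): stack=[20] mem=[0,0,0,0]
After op 2 (push 20): stack=[20,20] mem=[0,0,0,0]
After op 3 (RCL M1): stack=[20,20,0] mem=[0,0,0,0]
After op 4 (+): stack=[20,20] mem=[0,0,0,0]
After op 5 (+): stack=[40] mem=[0,0,0,0]
After op 6 (STO M2): stack=[empty] mem=[0,0,40,0]
After op 7 (push 9): stack=[9] mem=[0,0,40,0]
After op 8 (dup): stack=[9,9] mem=[0,0,40,0]
After op 9 (STO M1): stack=[9] mem=[0,9,40,0]
After op 10 (push 13): stack=[9,13] mem=[0,9,40,0]
After op 11 (swap): stack=[13,9] mem=[0,9,40,0]

[13, 9]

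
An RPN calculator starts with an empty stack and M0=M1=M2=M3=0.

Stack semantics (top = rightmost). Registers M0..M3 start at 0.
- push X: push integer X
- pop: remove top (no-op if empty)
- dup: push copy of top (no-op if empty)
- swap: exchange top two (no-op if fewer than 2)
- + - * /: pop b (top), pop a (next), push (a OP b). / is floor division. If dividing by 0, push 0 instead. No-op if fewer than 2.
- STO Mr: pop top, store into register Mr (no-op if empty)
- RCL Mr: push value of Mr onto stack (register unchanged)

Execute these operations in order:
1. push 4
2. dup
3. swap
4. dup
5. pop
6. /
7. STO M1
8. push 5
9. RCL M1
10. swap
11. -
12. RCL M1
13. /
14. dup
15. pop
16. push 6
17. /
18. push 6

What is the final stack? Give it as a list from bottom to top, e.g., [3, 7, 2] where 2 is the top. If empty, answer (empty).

Answer: [-1, 6]

Derivation:
After op 1 (push 4): stack=[4] mem=[0,0,0,0]
After op 2 (dup): stack=[4,4] mem=[0,0,0,0]
After op 3 (swap): stack=[4,4] mem=[0,0,0,0]
After op 4 (dup): stack=[4,4,4] mem=[0,0,0,0]
After op 5 (pop): stack=[4,4] mem=[0,0,0,0]
After op 6 (/): stack=[1] mem=[0,0,0,0]
After op 7 (STO M1): stack=[empty] mem=[0,1,0,0]
After op 8 (push 5): stack=[5] mem=[0,1,0,0]
After op 9 (RCL M1): stack=[5,1] mem=[0,1,0,0]
After op 10 (swap): stack=[1,5] mem=[0,1,0,0]
After op 11 (-): stack=[-4] mem=[0,1,0,0]
After op 12 (RCL M1): stack=[-4,1] mem=[0,1,0,0]
After op 13 (/): stack=[-4] mem=[0,1,0,0]
After op 14 (dup): stack=[-4,-4] mem=[0,1,0,0]
After op 15 (pop): stack=[-4] mem=[0,1,0,0]
After op 16 (push 6): stack=[-4,6] mem=[0,1,0,0]
After op 17 (/): stack=[-1] mem=[0,1,0,0]
After op 18 (push 6): stack=[-1,6] mem=[0,1,0,0]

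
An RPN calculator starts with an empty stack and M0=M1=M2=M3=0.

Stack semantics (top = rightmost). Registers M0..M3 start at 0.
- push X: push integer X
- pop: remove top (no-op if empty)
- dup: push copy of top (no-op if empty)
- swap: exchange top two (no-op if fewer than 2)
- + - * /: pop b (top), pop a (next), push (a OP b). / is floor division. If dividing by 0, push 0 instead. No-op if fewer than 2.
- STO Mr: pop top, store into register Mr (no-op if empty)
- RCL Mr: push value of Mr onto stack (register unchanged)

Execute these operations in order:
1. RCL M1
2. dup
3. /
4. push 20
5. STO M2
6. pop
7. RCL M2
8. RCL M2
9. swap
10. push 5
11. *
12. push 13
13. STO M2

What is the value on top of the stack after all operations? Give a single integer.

Answer: 100

Derivation:
After op 1 (RCL M1): stack=[0] mem=[0,0,0,0]
After op 2 (dup): stack=[0,0] mem=[0,0,0,0]
After op 3 (/): stack=[0] mem=[0,0,0,0]
After op 4 (push 20): stack=[0,20] mem=[0,0,0,0]
After op 5 (STO M2): stack=[0] mem=[0,0,20,0]
After op 6 (pop): stack=[empty] mem=[0,0,20,0]
After op 7 (RCL M2): stack=[20] mem=[0,0,20,0]
After op 8 (RCL M2): stack=[20,20] mem=[0,0,20,0]
After op 9 (swap): stack=[20,20] mem=[0,0,20,0]
After op 10 (push 5): stack=[20,20,5] mem=[0,0,20,0]
After op 11 (*): stack=[20,100] mem=[0,0,20,0]
After op 12 (push 13): stack=[20,100,13] mem=[0,0,20,0]
After op 13 (STO M2): stack=[20,100] mem=[0,0,13,0]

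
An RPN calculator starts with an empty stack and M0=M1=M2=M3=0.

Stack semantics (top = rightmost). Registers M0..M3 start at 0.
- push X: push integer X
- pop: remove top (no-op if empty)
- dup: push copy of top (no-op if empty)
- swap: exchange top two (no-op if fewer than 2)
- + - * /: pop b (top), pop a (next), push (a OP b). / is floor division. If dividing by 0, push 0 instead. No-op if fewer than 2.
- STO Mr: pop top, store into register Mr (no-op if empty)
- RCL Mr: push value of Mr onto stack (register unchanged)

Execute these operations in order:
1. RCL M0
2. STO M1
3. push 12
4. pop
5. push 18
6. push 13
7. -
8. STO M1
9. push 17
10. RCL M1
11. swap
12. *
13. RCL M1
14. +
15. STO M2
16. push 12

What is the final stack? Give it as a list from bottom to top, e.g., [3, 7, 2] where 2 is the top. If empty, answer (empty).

Answer: [12]

Derivation:
After op 1 (RCL M0): stack=[0] mem=[0,0,0,0]
After op 2 (STO M1): stack=[empty] mem=[0,0,0,0]
After op 3 (push 12): stack=[12] mem=[0,0,0,0]
After op 4 (pop): stack=[empty] mem=[0,0,0,0]
After op 5 (push 18): stack=[18] mem=[0,0,0,0]
After op 6 (push 13): stack=[18,13] mem=[0,0,0,0]
After op 7 (-): stack=[5] mem=[0,0,0,0]
After op 8 (STO M1): stack=[empty] mem=[0,5,0,0]
After op 9 (push 17): stack=[17] mem=[0,5,0,0]
After op 10 (RCL M1): stack=[17,5] mem=[0,5,0,0]
After op 11 (swap): stack=[5,17] mem=[0,5,0,0]
After op 12 (*): stack=[85] mem=[0,5,0,0]
After op 13 (RCL M1): stack=[85,5] mem=[0,5,0,0]
After op 14 (+): stack=[90] mem=[0,5,0,0]
After op 15 (STO M2): stack=[empty] mem=[0,5,90,0]
After op 16 (push 12): stack=[12] mem=[0,5,90,0]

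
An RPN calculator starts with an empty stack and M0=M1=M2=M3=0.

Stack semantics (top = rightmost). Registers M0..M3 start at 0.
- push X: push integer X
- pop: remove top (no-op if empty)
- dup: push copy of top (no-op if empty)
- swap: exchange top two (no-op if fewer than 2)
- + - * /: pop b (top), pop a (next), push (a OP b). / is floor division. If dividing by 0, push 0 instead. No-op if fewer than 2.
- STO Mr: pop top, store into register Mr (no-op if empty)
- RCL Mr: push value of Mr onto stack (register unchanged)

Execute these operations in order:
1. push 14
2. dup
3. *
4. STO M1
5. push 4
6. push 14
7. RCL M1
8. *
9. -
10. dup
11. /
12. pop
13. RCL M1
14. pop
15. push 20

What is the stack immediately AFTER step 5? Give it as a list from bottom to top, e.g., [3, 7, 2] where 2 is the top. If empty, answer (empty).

After op 1 (push 14): stack=[14] mem=[0,0,0,0]
After op 2 (dup): stack=[14,14] mem=[0,0,0,0]
After op 3 (*): stack=[196] mem=[0,0,0,0]
After op 4 (STO M1): stack=[empty] mem=[0,196,0,0]
After op 5 (push 4): stack=[4] mem=[0,196,0,0]

[4]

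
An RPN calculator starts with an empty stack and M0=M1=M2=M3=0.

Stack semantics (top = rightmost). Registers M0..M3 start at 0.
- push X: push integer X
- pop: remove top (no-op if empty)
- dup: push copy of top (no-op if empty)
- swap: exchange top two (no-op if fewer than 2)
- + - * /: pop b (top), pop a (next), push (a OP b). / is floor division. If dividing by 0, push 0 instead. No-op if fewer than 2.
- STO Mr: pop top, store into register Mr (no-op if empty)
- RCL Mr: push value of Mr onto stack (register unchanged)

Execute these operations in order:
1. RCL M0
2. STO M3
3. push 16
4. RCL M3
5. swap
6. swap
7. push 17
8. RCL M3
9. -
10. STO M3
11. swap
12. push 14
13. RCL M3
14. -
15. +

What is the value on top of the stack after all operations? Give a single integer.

Answer: 13

Derivation:
After op 1 (RCL M0): stack=[0] mem=[0,0,0,0]
After op 2 (STO M3): stack=[empty] mem=[0,0,0,0]
After op 3 (push 16): stack=[16] mem=[0,0,0,0]
After op 4 (RCL M3): stack=[16,0] mem=[0,0,0,0]
After op 5 (swap): stack=[0,16] mem=[0,0,0,0]
After op 6 (swap): stack=[16,0] mem=[0,0,0,0]
After op 7 (push 17): stack=[16,0,17] mem=[0,0,0,0]
After op 8 (RCL M3): stack=[16,0,17,0] mem=[0,0,0,0]
After op 9 (-): stack=[16,0,17] mem=[0,0,0,0]
After op 10 (STO M3): stack=[16,0] mem=[0,0,0,17]
After op 11 (swap): stack=[0,16] mem=[0,0,0,17]
After op 12 (push 14): stack=[0,16,14] mem=[0,0,0,17]
After op 13 (RCL M3): stack=[0,16,14,17] mem=[0,0,0,17]
After op 14 (-): stack=[0,16,-3] mem=[0,0,0,17]
After op 15 (+): stack=[0,13] mem=[0,0,0,17]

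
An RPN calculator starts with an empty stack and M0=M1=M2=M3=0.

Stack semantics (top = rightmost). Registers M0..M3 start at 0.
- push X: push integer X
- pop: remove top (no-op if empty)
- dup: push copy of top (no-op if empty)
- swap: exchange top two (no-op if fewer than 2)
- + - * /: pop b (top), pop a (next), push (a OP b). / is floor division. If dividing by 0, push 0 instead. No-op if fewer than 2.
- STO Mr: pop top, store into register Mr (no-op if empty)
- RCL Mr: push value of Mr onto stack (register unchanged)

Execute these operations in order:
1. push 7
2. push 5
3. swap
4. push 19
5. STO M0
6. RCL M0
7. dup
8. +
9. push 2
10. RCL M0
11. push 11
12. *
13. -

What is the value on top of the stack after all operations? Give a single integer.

Answer: -207

Derivation:
After op 1 (push 7): stack=[7] mem=[0,0,0,0]
After op 2 (push 5): stack=[7,5] mem=[0,0,0,0]
After op 3 (swap): stack=[5,7] mem=[0,0,0,0]
After op 4 (push 19): stack=[5,7,19] mem=[0,0,0,0]
After op 5 (STO M0): stack=[5,7] mem=[19,0,0,0]
After op 6 (RCL M0): stack=[5,7,19] mem=[19,0,0,0]
After op 7 (dup): stack=[5,7,19,19] mem=[19,0,0,0]
After op 8 (+): stack=[5,7,38] mem=[19,0,0,0]
After op 9 (push 2): stack=[5,7,38,2] mem=[19,0,0,0]
After op 10 (RCL M0): stack=[5,7,38,2,19] mem=[19,0,0,0]
After op 11 (push 11): stack=[5,7,38,2,19,11] mem=[19,0,0,0]
After op 12 (*): stack=[5,7,38,2,209] mem=[19,0,0,0]
After op 13 (-): stack=[5,7,38,-207] mem=[19,0,0,0]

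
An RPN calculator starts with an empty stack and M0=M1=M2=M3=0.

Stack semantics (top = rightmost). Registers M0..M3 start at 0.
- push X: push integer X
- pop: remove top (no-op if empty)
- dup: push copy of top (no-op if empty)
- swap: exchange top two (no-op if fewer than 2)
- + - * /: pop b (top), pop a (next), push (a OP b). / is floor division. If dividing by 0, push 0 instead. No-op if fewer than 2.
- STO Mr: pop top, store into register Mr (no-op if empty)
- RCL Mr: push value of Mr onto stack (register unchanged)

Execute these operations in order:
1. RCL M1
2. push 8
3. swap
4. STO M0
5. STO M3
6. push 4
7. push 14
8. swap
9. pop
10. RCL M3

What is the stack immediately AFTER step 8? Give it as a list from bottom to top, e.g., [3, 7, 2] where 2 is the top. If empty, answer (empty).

After op 1 (RCL M1): stack=[0] mem=[0,0,0,0]
After op 2 (push 8): stack=[0,8] mem=[0,0,0,0]
After op 3 (swap): stack=[8,0] mem=[0,0,0,0]
After op 4 (STO M0): stack=[8] mem=[0,0,0,0]
After op 5 (STO M3): stack=[empty] mem=[0,0,0,8]
After op 6 (push 4): stack=[4] mem=[0,0,0,8]
After op 7 (push 14): stack=[4,14] mem=[0,0,0,8]
After op 8 (swap): stack=[14,4] mem=[0,0,0,8]

[14, 4]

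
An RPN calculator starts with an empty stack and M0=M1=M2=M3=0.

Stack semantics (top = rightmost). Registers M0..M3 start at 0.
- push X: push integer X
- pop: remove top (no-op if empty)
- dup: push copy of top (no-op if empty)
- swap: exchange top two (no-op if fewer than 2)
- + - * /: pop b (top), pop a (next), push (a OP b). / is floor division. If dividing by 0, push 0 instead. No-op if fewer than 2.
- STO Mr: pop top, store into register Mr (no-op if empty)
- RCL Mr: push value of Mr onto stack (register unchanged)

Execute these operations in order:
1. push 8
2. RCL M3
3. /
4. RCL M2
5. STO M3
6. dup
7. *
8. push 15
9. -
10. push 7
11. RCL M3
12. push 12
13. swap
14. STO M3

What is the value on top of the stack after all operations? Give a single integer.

Answer: 12

Derivation:
After op 1 (push 8): stack=[8] mem=[0,0,0,0]
After op 2 (RCL M3): stack=[8,0] mem=[0,0,0,0]
After op 3 (/): stack=[0] mem=[0,0,0,0]
After op 4 (RCL M2): stack=[0,0] mem=[0,0,0,0]
After op 5 (STO M3): stack=[0] mem=[0,0,0,0]
After op 6 (dup): stack=[0,0] mem=[0,0,0,0]
After op 7 (*): stack=[0] mem=[0,0,0,0]
After op 8 (push 15): stack=[0,15] mem=[0,0,0,0]
After op 9 (-): stack=[-15] mem=[0,0,0,0]
After op 10 (push 7): stack=[-15,7] mem=[0,0,0,0]
After op 11 (RCL M3): stack=[-15,7,0] mem=[0,0,0,0]
After op 12 (push 12): stack=[-15,7,0,12] mem=[0,0,0,0]
After op 13 (swap): stack=[-15,7,12,0] mem=[0,0,0,0]
After op 14 (STO M3): stack=[-15,7,12] mem=[0,0,0,0]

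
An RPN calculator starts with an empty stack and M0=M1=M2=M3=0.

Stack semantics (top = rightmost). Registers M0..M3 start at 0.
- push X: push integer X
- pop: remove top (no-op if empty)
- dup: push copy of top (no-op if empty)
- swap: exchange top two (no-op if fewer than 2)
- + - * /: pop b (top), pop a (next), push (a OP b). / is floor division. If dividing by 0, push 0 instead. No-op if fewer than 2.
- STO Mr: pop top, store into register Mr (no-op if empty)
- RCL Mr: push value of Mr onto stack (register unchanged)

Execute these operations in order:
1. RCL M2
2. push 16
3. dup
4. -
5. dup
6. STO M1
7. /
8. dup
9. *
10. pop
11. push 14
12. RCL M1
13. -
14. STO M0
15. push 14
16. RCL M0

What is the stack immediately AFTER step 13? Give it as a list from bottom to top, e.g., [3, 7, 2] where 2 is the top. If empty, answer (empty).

After op 1 (RCL M2): stack=[0] mem=[0,0,0,0]
After op 2 (push 16): stack=[0,16] mem=[0,0,0,0]
After op 3 (dup): stack=[0,16,16] mem=[0,0,0,0]
After op 4 (-): stack=[0,0] mem=[0,0,0,0]
After op 5 (dup): stack=[0,0,0] mem=[0,0,0,0]
After op 6 (STO M1): stack=[0,0] mem=[0,0,0,0]
After op 7 (/): stack=[0] mem=[0,0,0,0]
After op 8 (dup): stack=[0,0] mem=[0,0,0,0]
After op 9 (*): stack=[0] mem=[0,0,0,0]
After op 10 (pop): stack=[empty] mem=[0,0,0,0]
After op 11 (push 14): stack=[14] mem=[0,0,0,0]
After op 12 (RCL M1): stack=[14,0] mem=[0,0,0,0]
After op 13 (-): stack=[14] mem=[0,0,0,0]

[14]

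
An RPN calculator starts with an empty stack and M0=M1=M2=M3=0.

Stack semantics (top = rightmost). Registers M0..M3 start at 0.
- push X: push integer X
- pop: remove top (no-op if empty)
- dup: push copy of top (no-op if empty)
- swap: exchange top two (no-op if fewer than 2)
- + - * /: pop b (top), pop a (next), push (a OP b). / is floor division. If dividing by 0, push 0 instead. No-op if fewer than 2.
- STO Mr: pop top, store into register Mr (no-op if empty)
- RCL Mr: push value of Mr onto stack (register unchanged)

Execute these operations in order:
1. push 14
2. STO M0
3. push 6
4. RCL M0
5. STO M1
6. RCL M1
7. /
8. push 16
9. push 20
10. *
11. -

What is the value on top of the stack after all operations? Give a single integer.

Answer: -320

Derivation:
After op 1 (push 14): stack=[14] mem=[0,0,0,0]
After op 2 (STO M0): stack=[empty] mem=[14,0,0,0]
After op 3 (push 6): stack=[6] mem=[14,0,0,0]
After op 4 (RCL M0): stack=[6,14] mem=[14,0,0,0]
After op 5 (STO M1): stack=[6] mem=[14,14,0,0]
After op 6 (RCL M1): stack=[6,14] mem=[14,14,0,0]
After op 7 (/): stack=[0] mem=[14,14,0,0]
After op 8 (push 16): stack=[0,16] mem=[14,14,0,0]
After op 9 (push 20): stack=[0,16,20] mem=[14,14,0,0]
After op 10 (*): stack=[0,320] mem=[14,14,0,0]
After op 11 (-): stack=[-320] mem=[14,14,0,0]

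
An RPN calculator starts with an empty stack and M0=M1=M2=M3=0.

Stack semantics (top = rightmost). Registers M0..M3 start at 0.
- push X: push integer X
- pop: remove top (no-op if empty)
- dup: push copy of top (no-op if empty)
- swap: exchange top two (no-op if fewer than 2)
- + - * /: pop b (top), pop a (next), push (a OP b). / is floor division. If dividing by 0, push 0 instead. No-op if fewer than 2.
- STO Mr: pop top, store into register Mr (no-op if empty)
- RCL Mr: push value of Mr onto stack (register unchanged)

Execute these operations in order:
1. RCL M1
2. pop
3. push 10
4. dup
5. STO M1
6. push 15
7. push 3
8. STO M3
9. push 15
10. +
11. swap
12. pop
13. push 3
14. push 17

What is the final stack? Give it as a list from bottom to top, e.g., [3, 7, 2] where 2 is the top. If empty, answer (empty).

After op 1 (RCL M1): stack=[0] mem=[0,0,0,0]
After op 2 (pop): stack=[empty] mem=[0,0,0,0]
After op 3 (push 10): stack=[10] mem=[0,0,0,0]
After op 4 (dup): stack=[10,10] mem=[0,0,0,0]
After op 5 (STO M1): stack=[10] mem=[0,10,0,0]
After op 6 (push 15): stack=[10,15] mem=[0,10,0,0]
After op 7 (push 3): stack=[10,15,3] mem=[0,10,0,0]
After op 8 (STO M3): stack=[10,15] mem=[0,10,0,3]
After op 9 (push 15): stack=[10,15,15] mem=[0,10,0,3]
After op 10 (+): stack=[10,30] mem=[0,10,0,3]
After op 11 (swap): stack=[30,10] mem=[0,10,0,3]
After op 12 (pop): stack=[30] mem=[0,10,0,3]
After op 13 (push 3): stack=[30,3] mem=[0,10,0,3]
After op 14 (push 17): stack=[30,3,17] mem=[0,10,0,3]

Answer: [30, 3, 17]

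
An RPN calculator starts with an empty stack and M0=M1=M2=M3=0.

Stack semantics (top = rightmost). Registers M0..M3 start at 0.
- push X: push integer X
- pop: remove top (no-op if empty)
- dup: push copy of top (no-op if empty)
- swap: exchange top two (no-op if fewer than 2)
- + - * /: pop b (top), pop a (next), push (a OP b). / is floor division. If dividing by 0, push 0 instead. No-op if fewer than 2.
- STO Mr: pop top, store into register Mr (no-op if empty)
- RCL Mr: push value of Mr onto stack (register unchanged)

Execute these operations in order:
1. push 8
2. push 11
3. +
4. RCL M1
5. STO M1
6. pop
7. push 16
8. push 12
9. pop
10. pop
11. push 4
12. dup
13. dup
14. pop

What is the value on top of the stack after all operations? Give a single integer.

Answer: 4

Derivation:
After op 1 (push 8): stack=[8] mem=[0,0,0,0]
After op 2 (push 11): stack=[8,11] mem=[0,0,0,0]
After op 3 (+): stack=[19] mem=[0,0,0,0]
After op 4 (RCL M1): stack=[19,0] mem=[0,0,0,0]
After op 5 (STO M1): stack=[19] mem=[0,0,0,0]
After op 6 (pop): stack=[empty] mem=[0,0,0,0]
After op 7 (push 16): stack=[16] mem=[0,0,0,0]
After op 8 (push 12): stack=[16,12] mem=[0,0,0,0]
After op 9 (pop): stack=[16] mem=[0,0,0,0]
After op 10 (pop): stack=[empty] mem=[0,0,0,0]
After op 11 (push 4): stack=[4] mem=[0,0,0,0]
After op 12 (dup): stack=[4,4] mem=[0,0,0,0]
After op 13 (dup): stack=[4,4,4] mem=[0,0,0,0]
After op 14 (pop): stack=[4,4] mem=[0,0,0,0]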